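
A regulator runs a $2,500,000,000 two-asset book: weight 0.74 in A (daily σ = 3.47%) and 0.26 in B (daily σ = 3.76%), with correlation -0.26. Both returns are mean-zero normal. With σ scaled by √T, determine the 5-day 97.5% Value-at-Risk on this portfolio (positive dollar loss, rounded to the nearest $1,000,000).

$274,000,000

σ_p = √(0.74²·3.47² + 0.26²·3.76² + 2·-0.26·0.74·0.26·3.47·3.76) = 2.499%.
σ_{5d} = 2.499% × √5 = 5.588%.
z(97.5%) = 1.960.
VaR = 1.960 × 5.588% = 10.952%; on $2,500,000,000 that is $273,800,000.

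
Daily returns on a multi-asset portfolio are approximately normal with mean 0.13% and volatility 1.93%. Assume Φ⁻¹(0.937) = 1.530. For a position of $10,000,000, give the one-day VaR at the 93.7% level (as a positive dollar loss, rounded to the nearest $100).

$282,300

VaR = −μ + z·σ = −(0.13%) + 1.530 × 1.93% = 2.823%.
On $10,000,000: 0.02823 × $10,000,000 = $282,300.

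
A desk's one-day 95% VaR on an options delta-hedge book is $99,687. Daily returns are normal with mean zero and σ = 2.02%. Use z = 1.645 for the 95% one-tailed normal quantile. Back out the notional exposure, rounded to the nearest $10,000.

VaR as a fraction of value: z·σ = 1.645 × 2.02% = 3.3229%.
Position = $99,687 / 0.033229 = $3,000,000.

$3,000,000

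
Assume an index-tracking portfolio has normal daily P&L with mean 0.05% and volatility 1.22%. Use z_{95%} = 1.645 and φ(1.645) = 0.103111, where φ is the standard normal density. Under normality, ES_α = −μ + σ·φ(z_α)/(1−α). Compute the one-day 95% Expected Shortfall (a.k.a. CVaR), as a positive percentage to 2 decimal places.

Tail multiplier: φ(z)/(1−α) = 0.103111 / 0.05 = 2.062.
ES = −(0.05%) + 1.22% × 2.062 = 2.466%.

2.47%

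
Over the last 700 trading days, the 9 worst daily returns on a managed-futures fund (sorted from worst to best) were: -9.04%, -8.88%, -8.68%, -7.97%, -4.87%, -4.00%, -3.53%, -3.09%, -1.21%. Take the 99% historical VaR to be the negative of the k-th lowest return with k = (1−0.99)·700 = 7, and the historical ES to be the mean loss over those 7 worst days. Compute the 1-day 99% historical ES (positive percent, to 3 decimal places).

6.710%

The 7 worst returns sum to -46.97%.
ES = −(-46.97%) / 7 = 6.71% ≈ 6.710%.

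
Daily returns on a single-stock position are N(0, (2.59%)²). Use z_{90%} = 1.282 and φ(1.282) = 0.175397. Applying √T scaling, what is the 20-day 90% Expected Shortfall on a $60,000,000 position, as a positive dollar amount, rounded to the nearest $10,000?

$12,190,000

σ_{20d} = 2.59% × √20 = 11.583%.
ES multiplier = φ(z)/(1−α) = 0.175397/0.1 = 1.754.
ES = 11.583% × 1.754 = 20.317%; on $60,000,000: $12,190,200.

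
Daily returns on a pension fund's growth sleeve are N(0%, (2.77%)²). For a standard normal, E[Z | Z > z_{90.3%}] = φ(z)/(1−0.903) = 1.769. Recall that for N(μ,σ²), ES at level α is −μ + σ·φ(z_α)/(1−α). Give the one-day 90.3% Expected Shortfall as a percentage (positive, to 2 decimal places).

ES = 2.77% × 1.769 = 4.900%.

4.90%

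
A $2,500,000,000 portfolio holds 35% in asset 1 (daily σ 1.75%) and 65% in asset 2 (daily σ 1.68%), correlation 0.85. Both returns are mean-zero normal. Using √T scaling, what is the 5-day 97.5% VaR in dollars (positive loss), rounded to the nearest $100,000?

σ_p = √(0.35²·1.75² + 0.65²·1.68² + 2·0.85·0.35·0.65·1.75·1.68) = 1.645%.
σ_{5d} = 1.645% × √5 = 3.678%.
z(97.5%) = 1.960.
VaR = 1.960 × 3.678% = 7.209%; on $2,500,000,000 that is $180,225,000.

$180,200,000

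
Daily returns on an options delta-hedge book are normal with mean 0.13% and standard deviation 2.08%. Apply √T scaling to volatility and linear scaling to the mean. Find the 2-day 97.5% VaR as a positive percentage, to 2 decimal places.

At 97.5%, z = 1.960.
σ_{2d} = 2.08% × √2 = 2.942%; μ_{2d} = 2 × 0.13% = 0.260%.
VaR = −(0.260%) + 1.960 × 2.942% = 5.506%.

5.51%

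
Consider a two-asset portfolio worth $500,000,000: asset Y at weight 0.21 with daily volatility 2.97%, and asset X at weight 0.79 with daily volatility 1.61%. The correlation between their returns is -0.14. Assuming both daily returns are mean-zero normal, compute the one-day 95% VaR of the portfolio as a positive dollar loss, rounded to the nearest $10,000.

σ_p² = 0.21²·2.97² + 0.79²·1.61² + 2·-0.14·0.21·0.79·2.97·1.61 = 1.7846 (%²).
σ_p = √1.7846 = 1.336%.
At 95%, z = 1.645.
VaR = 1.645 × 1.336% = 2.198%; on $500,000,000 that is $10,990,000.

$10,990,000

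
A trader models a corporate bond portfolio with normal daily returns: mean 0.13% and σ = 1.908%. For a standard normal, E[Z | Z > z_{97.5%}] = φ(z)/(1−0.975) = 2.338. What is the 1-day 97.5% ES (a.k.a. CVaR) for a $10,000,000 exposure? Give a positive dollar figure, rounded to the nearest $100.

$433,100

ES = −(0.13%) + 1.908% × 2.338 = 4.331%.
On $10,000,000: 0.04331 × $10,000,000 = $433,100.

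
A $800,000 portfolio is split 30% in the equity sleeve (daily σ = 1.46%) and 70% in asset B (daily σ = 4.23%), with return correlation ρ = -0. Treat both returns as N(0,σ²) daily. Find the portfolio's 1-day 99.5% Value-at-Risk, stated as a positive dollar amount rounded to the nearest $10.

$61,680

σ_p² = 0.3²·1.46² + 0.7²·4.23² + 2·-0·0.3·0.7·1.46·4.23 = 8.9594 (%²).
σ_p = √8.9594 = 2.993%.
At 99.5%, z = 2.576.
VaR = 2.576 × 2.993% = 7.710%; on $800,000 that is $61,680.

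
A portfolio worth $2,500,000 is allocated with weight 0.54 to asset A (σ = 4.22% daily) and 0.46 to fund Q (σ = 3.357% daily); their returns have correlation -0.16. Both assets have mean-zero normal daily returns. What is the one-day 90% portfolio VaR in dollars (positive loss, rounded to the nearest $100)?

$81,400

σ_p² = 0.54²·4.22² + 0.46²·3.357² + 2·-0.16·0.54·0.46·4.22·3.357 = 6.4515 (%²).
σ_p = √6.4515 = 2.540%.
At 90%, z = 1.282.
VaR = 1.282 × 2.540% = 3.256%; on $2,500,000 that is $81,400.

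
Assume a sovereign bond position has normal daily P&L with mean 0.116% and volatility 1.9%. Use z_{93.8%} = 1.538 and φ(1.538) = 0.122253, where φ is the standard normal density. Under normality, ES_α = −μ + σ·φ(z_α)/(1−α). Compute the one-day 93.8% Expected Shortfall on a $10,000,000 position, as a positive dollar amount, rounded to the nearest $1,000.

$363,000

Tail multiplier: φ(z)/(1−α) = 0.122253 / 0.062 = 1.972.
ES = −(0.116%) + 1.9% × 1.972 = 3.631%.
On $10,000,000: 0.03631 × $10,000,000 = $363,100.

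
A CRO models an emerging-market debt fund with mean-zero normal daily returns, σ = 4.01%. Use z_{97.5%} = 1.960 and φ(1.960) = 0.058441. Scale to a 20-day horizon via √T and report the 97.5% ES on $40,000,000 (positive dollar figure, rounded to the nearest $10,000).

σ_{20d} = 4.01% × √20 = 17.933%.
ES multiplier = φ(z)/(1−α) = 0.058441/0.025 = 2.338.
ES = 17.933% × 2.338 = 41.927%; on $40,000,000: $16,770,800.

$16,770,000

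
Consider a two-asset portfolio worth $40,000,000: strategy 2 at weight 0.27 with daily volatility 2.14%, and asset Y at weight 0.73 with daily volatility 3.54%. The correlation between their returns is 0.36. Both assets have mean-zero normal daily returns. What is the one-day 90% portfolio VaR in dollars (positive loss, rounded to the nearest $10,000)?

σ_p² = 0.27²·2.14² + 0.73²·3.54² + 2·0.36·0.27·0.73·2.14·3.54 = 8.0870 (%²).
σ_p = √8.0870 = 2.844%.
At 90%, z = 1.282.
VaR = 1.282 × 2.844% = 3.646%; on $40,000,000 that is $1,458,400.

$1,460,000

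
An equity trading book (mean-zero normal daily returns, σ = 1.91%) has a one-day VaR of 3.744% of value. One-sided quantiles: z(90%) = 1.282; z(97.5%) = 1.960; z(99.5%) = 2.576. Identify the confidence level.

97.5%

Implied z = VaR/σ = 3.744 / 1.91 = 1.960.
This matches z(97.5%) = 1.960.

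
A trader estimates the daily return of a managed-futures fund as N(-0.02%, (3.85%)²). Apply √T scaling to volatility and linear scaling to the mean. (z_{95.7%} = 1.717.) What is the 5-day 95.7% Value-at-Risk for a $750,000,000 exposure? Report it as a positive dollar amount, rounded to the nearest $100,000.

$111,600,000

σ_{5d} = 3.85% × √5 = 8.609%; μ_{5d} = 5 × -0.02% = -0.100%.
VaR = −(-0.100%) + 1.717 × 8.609% = 14.882%.
On $750,000,000: 0.14882 × $750,000,000 = $111,615,000.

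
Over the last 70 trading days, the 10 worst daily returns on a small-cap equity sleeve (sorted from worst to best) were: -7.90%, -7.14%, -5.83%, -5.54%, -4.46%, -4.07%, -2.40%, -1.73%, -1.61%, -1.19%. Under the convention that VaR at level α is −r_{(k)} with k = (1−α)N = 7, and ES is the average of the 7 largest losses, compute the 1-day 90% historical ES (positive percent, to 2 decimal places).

The 7 worst returns sum to -37.34%.
ES = −(-37.34%) / 7 = 5.3342…% ≈ 5.33%.

5.33%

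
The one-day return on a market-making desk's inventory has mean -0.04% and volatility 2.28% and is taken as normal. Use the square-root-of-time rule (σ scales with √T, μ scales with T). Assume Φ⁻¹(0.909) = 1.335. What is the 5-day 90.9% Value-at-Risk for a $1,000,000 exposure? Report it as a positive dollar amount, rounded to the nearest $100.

σ_{5d} = 2.28% × √5 = 5.098%; μ_{5d} = 5 × -0.04% = -0.200%.
VaR = −(-0.200%) + 1.335 × 5.098% = 7.006%.
On $1,000,000: 0.07006 × $1,000,000 = $70,060.

$70,100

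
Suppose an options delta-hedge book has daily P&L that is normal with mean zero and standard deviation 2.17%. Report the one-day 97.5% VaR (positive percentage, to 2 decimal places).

At 97.5% one-sided, z = 1.960.
VaR = z·σ = 1.960 × 2.17% = 4.253%.

4.25%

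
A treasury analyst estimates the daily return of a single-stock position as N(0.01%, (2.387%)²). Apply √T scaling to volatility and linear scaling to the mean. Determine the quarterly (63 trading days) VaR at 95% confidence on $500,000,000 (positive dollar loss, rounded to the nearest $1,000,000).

At 95%, z = 1.645.
σ_{63d} = 2.387% × √63 = 18.946%; μ_{63d} = 63 × 0.01% = 0.630%.
VaR = −(0.630%) + 1.645 × 18.946% = 30.536%.
On $500,000,000: 0.30536 × $500,000,000 = $152,680,000.

$153,000,000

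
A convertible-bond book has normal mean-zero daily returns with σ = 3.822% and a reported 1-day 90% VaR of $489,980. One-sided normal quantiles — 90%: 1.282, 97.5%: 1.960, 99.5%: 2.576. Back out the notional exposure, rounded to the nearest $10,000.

$10,000,000

VaR as a fraction of value: z·σ = 1.282 × 3.822% = 4.8998%.
Position = $489,980 / 0.048998 = $9,999,992.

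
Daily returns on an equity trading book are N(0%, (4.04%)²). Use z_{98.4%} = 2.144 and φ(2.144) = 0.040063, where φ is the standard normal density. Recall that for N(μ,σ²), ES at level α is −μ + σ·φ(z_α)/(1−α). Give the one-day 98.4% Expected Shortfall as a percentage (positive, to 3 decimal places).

10.116%

Tail multiplier: φ(z)/(1−α) = 0.040063 / 0.016 = 2.504.
ES = 4.04% × 2.504 = 10.116%.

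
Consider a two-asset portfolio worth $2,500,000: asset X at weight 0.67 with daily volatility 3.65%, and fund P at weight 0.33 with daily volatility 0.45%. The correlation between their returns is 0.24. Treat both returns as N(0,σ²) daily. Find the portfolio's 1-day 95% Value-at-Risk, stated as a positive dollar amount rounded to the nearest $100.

$102,200

σ_p² = 0.67²·3.65² + 0.33²·0.45² + 2·0.24·0.67·0.33·3.65·0.45 = 6.1768 (%²).
σ_p = √6.1768 = 2.485%.
At 95%, z = 1.645.
VaR = 1.645 × 2.485% = 4.088%; on $2,500,000 that is $102,200.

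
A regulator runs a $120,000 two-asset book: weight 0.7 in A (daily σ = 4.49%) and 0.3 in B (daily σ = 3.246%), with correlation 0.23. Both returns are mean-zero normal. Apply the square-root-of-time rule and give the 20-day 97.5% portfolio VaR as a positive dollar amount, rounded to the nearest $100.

σ_p = √(0.7²·4.49² + 0.3²·3.246² + 2·0.23·0.7·0.3·4.49·3.246) = 3.498%.
σ_{20d} = 3.498% × √20 = 15.644%.
z(97.5%) = 1.960.
VaR = 1.960 × 15.644% = 30.662%; on $120,000 that is $36,794.

$36,800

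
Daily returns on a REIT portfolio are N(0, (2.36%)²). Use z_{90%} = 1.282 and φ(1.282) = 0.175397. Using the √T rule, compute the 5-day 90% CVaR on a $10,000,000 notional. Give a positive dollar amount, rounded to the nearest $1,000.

σ_{5d} = 2.36% × √5 = 5.277%.
ES multiplier = φ(z)/(1−α) = 0.175397/0.1 = 1.754.
ES = 5.277% × 1.754 = 9.256%; on $10,000,000: $925,600.

$926,000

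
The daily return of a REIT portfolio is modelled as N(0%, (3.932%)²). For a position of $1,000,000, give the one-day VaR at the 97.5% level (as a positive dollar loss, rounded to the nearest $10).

$77,070

At 97.5% one-sided, z = 1.960.
VaR = z·σ = 1.960 × 3.932% = 7.707%.
On $1,000,000: 0.07707 × $1,000,000 = $77,070.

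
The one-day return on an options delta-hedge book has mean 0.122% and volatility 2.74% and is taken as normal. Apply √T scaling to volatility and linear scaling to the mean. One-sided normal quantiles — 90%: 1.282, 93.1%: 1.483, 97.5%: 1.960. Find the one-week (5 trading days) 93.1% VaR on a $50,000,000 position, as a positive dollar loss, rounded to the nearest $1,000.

$4,238,000

σ_{5d} = 2.74% × √5 = 6.127%; μ_{5d} = 5 × 0.122% = 0.610%.
VaR = −(0.610%) + 1.483 × 6.127% = 8.476%.
On $50,000,000: 0.08476 × $50,000,000 = $4,238,000.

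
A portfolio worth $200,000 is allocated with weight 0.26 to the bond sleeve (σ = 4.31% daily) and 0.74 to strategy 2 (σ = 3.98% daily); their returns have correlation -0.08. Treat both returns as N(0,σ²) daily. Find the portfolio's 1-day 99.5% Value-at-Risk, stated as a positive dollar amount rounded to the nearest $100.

σ_p² = 0.26²·4.31² + 0.74²·3.98² + 2·-0.08·0.26·0.74·4.31·3.98 = 9.4019 (%²).
σ_p = √9.4019 = 3.066%.
At 99.5%, z = 2.576.
VaR = 2.576 × 3.066% = 7.898%; on $200,000 that is $15,796.

$15,800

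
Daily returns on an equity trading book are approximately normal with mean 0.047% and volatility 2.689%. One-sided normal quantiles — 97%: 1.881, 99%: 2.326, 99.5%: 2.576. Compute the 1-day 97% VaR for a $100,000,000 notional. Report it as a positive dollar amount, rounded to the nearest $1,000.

VaR = −μ + z·σ = −(0.047%) + 1.881 × 2.689% = 5.011%.
On $100,000,000: 0.05011 × $100,000,000 = $5,011,000.

$5,011,000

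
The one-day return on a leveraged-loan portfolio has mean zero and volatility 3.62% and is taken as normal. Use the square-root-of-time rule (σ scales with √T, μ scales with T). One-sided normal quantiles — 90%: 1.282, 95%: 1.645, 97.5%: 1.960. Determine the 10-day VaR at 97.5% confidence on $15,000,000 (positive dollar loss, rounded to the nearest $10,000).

σ_{10d} = 3.62% × √10 = 11.447%.
VaR = 1.960 × 11.447% = 22.436%.
On $15,000,000: 0.22436 × $15,000,000 = $3,365,400.

$3,370,000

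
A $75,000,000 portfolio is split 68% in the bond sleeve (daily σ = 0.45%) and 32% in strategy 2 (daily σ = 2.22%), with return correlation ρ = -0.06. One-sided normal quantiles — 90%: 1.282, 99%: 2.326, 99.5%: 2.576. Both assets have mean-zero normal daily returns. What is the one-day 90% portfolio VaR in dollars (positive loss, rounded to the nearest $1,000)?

σ_p² = 0.68²·0.45² + 0.32²·2.22² + 2·-0.06·0.68·0.32·0.45·2.22 = 0.5722 (%²).
σ_p = √0.5722 = 0.756%.
VaR = 1.282 × 0.756% = 0.969%; on $75,000,000 that is $726,750.

$727,000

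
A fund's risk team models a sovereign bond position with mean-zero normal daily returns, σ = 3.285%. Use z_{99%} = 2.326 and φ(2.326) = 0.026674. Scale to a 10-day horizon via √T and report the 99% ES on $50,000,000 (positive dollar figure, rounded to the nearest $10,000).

σ_{10d} = 3.285% × √10 = 10.388%.
ES multiplier = φ(z)/(1−α) = 0.026674/0.01 = 2.667.
ES = 10.388% × 2.667 = 27.705%; on $50,000,000: $13,852,500.

$13,850,000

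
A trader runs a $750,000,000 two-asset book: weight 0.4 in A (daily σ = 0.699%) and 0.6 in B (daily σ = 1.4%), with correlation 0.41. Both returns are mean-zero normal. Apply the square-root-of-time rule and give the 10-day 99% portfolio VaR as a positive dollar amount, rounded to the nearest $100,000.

σ_p = √(0.4²·0.699² + 0.6²·1.4² + 2·0.41·0.4·0.6·0.699·1.4) = 0.988%.
σ_{10d} = 0.988% × √10 = 3.124%.
z(99%) = 2.326.
VaR = 2.326 × 3.124% = 7.266%; on $750,000,000 that is $54,495,000.

$54,500,000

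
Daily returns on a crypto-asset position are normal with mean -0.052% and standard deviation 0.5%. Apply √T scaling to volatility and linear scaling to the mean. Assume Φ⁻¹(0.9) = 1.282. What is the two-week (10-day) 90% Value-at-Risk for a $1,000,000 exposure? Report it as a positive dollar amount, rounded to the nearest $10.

$25,470

σ_{10d} = 0.5% × √10 = 1.581%; μ_{10d} = 10 × -0.052% = -0.520%.
VaR = −(-0.520%) + 1.282 × 1.581% = 2.547%.
On $1,000,000: 0.02547 × $1,000,000 = $25,470.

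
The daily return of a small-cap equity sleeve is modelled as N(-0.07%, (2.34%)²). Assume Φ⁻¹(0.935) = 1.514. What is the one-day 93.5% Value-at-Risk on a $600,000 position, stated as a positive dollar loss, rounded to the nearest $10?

VaR = −μ + z·σ = −(-0.07%) + 1.514 × 2.34% = 3.613%.
On $600,000: 0.03613 × $600,000 = $21,678.

$21,680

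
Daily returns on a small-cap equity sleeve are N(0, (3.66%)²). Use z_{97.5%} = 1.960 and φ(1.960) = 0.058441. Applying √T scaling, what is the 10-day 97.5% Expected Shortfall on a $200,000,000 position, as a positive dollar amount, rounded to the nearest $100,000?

$54,100,000

σ_{10d} = 3.66% × √10 = 11.574%.
ES multiplier = φ(z)/(1−α) = 0.058441/0.025 = 2.338.
ES = 11.574% × 2.338 = 27.060%; on $200,000,000: $54,120,000.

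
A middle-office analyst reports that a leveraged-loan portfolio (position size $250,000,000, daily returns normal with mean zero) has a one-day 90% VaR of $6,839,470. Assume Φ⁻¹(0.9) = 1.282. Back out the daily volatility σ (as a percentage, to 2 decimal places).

VaR as a fraction: $6,839,470 / $250,000,000 = 2.736%.
σ = VaR / z = 2.736% / 1.282 = 2.134%.

2.13%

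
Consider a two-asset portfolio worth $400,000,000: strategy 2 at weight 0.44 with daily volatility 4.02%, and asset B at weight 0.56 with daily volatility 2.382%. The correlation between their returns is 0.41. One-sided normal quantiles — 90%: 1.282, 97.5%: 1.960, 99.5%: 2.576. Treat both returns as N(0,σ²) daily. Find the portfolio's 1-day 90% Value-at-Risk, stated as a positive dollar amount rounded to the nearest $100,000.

$13,400,000

σ_p² = 0.44²·4.02² + 0.56²·2.382² + 2·0.41·0.44·0.56·4.02·2.382 = 6.8427 (%²).
σ_p = √6.8427 = 2.616%.
VaR = 1.282 × 2.616% = 3.354%; on $400,000,000 that is $13,416,000.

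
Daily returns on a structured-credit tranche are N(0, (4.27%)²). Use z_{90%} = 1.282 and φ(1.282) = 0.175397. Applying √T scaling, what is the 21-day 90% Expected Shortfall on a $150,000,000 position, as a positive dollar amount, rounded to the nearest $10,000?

σ_{21d} = 4.27% × √21 = 19.568%.
ES multiplier = φ(z)/(1−α) = 0.175397/0.1 = 1.754.
ES = 19.568% × 1.754 = 34.322%; on $150,000,000: $51,483,000.

$51,480,000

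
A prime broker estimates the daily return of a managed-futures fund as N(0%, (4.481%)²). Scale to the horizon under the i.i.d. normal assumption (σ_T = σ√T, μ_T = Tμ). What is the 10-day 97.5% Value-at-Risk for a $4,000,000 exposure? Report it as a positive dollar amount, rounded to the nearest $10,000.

$1,110,000

At 97.5%, z = 1.960.
σ_{10d} = 4.481% × √10 = 14.170%.
VaR = 1.960 × 14.170% = 27.773%.
On $4,000,000: 0.27773 × $4,000,000 = $1,110,920.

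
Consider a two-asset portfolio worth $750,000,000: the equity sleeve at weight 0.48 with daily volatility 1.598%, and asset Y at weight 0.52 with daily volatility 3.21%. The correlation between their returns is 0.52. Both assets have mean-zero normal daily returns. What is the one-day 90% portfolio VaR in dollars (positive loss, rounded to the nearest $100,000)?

σ_p² = 0.48²·1.598² + 0.52²·3.21² + 2·0.52·0.48·0.52·1.598·3.21 = 4.7061 (%²).
σ_p = √4.7061 = 2.169%.
At 90%, z = 1.282.
VaR = 1.282 × 2.169% = 2.781%; on $750,000,000 that is $20,857,500.

$20,900,000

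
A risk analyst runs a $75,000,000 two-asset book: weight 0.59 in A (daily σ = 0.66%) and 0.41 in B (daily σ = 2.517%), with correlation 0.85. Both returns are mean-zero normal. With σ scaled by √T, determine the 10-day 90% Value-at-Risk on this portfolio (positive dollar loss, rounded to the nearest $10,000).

$4,190,000

σ_p = √(0.59²·0.66² + 0.41²·2.517² + 2·0.85·0.59·0.41·0.66·2.517) = 1.378%.
σ_{10d} = 1.378% × √10 = 4.358%.
z(90%) = 1.282.
VaR = 1.282 × 4.358% = 5.587%; on $75,000,000 that is $4,190,250.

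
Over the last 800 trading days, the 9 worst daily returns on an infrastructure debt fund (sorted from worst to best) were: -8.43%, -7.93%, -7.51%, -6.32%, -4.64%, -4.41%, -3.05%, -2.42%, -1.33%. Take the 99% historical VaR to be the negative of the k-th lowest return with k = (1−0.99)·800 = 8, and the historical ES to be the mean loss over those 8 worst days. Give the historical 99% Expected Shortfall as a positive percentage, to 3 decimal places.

The 8 worst returns sum to -44.71%.
ES = −(-44.71%) / 8 = 5.58875% ≈ 5.589%.

5.589%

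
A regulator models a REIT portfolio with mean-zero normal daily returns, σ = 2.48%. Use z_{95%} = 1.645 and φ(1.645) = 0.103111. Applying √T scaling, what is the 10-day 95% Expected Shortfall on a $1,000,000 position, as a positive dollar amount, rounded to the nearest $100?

$161,700

σ_{10d} = 2.48% × √10 = 7.842%.
ES multiplier = φ(z)/(1−α) = 0.103111/0.05 = 2.062.
ES = 7.842% × 2.062 = 16.170%; on $1,000,000: $161,700.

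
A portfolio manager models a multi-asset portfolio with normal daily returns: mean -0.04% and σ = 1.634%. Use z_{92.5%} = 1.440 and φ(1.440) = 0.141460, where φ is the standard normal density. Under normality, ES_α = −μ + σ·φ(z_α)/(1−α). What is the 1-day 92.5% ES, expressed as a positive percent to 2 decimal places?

3.12%

Tail multiplier: φ(z)/(1−α) = 0.141460 / 0.075 = 1.886.
ES = −(-0.04%) + 1.634% × 1.886 = 3.122%.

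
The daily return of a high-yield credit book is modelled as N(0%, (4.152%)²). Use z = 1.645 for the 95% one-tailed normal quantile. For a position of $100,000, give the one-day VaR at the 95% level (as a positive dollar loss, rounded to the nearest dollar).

VaR = z·σ = 1.645 × 4.152% = 6.830%.
On $100,000: 0.06830 × $100,000 = $6,830.

$6,830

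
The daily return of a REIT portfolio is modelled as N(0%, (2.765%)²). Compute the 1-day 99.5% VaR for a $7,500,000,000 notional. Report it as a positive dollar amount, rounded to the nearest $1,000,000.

At 99.5% one-sided, z = 2.576.
VaR = z·σ = 2.576 × 2.765% = 7.123%.
On $7,500,000,000: 0.07123 × $7,500,000,000 = $534,225,000.

$534,000,000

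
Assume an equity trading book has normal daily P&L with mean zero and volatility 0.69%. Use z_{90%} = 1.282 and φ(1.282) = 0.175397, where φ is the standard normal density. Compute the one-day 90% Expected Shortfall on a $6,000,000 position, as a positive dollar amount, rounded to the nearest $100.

$72,600

Tail multiplier: φ(z)/(1−α) = 0.175397 / 0.1 = 1.754.
ES = 0.69% × 1.754 = 1.210%.
On $6,000,000: 0.01210 × $6,000,000 = $72,600.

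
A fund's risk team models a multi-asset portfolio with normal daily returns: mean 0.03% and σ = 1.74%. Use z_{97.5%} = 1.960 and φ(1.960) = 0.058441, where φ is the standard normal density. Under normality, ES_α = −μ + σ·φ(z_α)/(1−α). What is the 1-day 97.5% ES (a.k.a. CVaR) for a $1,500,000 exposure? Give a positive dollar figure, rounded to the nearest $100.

Tail multiplier: φ(z)/(1−α) = 0.058441 / 0.025 = 2.338.
ES = −(0.03%) + 1.74% × 2.338 = 4.038%.
On $1,500,000: 0.04038 × $1,500,000 = $60,570.

$60,600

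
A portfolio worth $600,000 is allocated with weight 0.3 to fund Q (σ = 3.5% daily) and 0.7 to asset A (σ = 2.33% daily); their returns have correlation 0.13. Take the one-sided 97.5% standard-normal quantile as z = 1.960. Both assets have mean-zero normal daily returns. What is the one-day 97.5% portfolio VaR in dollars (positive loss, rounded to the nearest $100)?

σ_p² = 0.3²·3.5² + 0.7²·2.33² + 2·0.13·0.3·0.7·3.5·2.33 = 4.2079 (%²).
σ_p = √4.2079 = 2.051%.
VaR = 1.960 × 2.051% = 4.020%; on $600,000 that is $24,120.

$24,100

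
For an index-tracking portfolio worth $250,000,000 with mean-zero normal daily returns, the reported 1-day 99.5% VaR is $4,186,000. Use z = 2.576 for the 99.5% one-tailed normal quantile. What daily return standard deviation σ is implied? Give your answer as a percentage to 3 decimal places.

VaR as a fraction: $4,186,000 / $250,000,000 = 1.674%.
σ = VaR / z = 1.674% / 2.576 = 0.650%.

0.650%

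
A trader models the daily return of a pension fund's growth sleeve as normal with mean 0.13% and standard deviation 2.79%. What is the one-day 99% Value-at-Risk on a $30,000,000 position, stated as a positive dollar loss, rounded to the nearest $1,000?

At 99% one-sided, z = 2.326.
VaR = −μ + z·σ = −(0.13%) + 2.326 × 2.79% = 6.360%.
On $30,000,000: 0.06360 × $30,000,000 = $1,908,000.

$1,908,000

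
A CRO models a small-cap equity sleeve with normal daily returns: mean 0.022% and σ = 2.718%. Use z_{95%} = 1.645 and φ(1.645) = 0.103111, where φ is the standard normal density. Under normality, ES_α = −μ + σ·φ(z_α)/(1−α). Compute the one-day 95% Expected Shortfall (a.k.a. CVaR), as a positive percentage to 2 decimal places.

5.58%

Tail multiplier: φ(z)/(1−α) = 0.103111 / 0.05 = 2.062.
ES = −(0.022%) + 2.718% × 2.062 = 5.583%.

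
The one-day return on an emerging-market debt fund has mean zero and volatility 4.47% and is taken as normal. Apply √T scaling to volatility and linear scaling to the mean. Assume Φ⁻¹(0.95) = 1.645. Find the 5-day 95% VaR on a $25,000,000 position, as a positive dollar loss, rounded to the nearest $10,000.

σ_{5d} = 4.47% × √5 = 9.995%.
VaR = 1.645 × 9.995% = 16.442%.
On $25,000,000: 0.16442 × $25,000,000 = $4,110,500.

$4,110,000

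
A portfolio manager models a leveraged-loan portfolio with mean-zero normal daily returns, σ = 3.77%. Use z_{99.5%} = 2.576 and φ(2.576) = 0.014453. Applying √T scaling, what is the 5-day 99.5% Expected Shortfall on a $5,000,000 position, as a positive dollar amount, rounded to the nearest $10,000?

σ_{5d} = 3.77% × √5 = 8.430%.
ES multiplier = φ(z)/(1−α) = 0.014453/0.005 = 2.891.
ES = 8.430% × 2.891 = 24.371%; on $5,000,000: $1,218,550.

$1,220,000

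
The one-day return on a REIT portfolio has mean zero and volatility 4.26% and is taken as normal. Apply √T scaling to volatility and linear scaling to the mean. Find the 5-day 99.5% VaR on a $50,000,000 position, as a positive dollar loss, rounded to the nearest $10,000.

$12,270,000

At 99.5%, z = 2.576.
σ_{5d} = 4.26% × √5 = 9.526%.
VaR = 2.576 × 9.526% = 24.539%.
On $50,000,000: 0.24539 × $50,000,000 = $12,269,500.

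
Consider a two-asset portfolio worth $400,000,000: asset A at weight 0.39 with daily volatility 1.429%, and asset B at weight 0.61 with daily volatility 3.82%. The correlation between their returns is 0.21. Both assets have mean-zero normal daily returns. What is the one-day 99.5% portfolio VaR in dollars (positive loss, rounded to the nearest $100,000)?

σ_p² = 0.39²·1.429² + 0.61²·3.82² + 2·0.21·0.39·0.61·1.429·3.82 = 6.2859 (%²).
σ_p = √6.2859 = 2.507%.
At 99.5%, z = 2.576.
VaR = 2.576 × 2.507% = 6.458%; on $400,000,000 that is $25,832,000.

$25,800,000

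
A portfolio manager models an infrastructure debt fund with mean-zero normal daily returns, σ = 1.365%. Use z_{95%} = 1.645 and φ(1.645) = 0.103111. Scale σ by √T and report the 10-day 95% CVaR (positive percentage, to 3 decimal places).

8.902%

σ_{10d} = 1.365% × √10 = 4.317%.
ES multiplier = φ(z)/(1−α) = 0.103111/0.05 = 2.062.
ES = 4.317% × 2.062 = 8.902%.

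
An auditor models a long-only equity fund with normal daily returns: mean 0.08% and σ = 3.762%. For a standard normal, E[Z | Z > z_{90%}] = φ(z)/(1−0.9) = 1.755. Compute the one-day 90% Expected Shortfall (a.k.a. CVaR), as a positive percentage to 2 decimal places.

6.52%

ES = −(0.08%) + 3.762% × 1.755 = 6.522%.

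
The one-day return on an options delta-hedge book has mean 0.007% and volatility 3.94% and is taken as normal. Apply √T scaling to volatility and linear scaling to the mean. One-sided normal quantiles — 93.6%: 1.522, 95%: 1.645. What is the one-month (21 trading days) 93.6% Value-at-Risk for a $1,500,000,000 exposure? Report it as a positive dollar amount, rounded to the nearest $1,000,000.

$410,000,000

σ_{21d} = 3.94% × √21 = 18.055%; μ_{21d} = 21 × 0.007% = 0.147%.
VaR = −(0.147%) + 1.522 × 18.055% = 27.333%.
On $1,500,000,000: 0.27333 × $1,500,000,000 = $409,995,000.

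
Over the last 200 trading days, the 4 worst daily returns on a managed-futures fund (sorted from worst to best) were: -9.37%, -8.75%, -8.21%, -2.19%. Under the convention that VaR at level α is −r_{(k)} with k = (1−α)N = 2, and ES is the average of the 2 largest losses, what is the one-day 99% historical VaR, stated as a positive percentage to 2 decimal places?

k = 2; the 2nd lowest return is -8.75%, so VaR = 8.75%.

8.75%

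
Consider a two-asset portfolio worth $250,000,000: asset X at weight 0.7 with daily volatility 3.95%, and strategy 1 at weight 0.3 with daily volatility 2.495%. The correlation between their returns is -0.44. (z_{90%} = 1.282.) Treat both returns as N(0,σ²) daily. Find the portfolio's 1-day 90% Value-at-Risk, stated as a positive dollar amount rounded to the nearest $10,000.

σ_p² = 0.7²·3.95² + 0.3²·2.495² + 2·-0.44·0.7·0.3·3.95·2.495 = 6.3842 (%²).
σ_p = √6.3842 = 2.527%.
VaR = 1.282 × 2.527% = 3.240%; on $250,000,000 that is $8,100,000.

$8,100,000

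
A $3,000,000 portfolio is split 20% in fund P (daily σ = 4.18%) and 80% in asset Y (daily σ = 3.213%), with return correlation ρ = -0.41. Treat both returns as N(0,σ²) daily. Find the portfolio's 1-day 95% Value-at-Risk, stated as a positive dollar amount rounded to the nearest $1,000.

σ_p² = 0.2²·4.18² + 0.8²·3.213² + 2·-0.41·0.2·0.8·4.18·3.213 = 5.5438 (%²).
σ_p = √5.5438 = 2.355%.
At 95%, z = 1.645.
VaR = 1.645 × 2.355% = 3.874%; on $3,000,000 that is $116,220.

$116,000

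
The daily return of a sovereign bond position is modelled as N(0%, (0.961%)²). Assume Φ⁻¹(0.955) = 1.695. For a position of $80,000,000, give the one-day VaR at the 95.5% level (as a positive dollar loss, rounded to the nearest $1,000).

VaR = z·σ = 1.695 × 0.961% = 1.629%.
On $80,000,000: 0.01629 × $80,000,000 = $1,303,200.

$1,303,000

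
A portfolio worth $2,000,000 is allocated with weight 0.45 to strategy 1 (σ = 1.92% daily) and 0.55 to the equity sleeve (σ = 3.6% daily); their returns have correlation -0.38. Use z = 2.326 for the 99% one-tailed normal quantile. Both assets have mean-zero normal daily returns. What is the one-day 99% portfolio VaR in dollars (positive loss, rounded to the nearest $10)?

σ_p² = 0.45²·1.92² + 0.55²·3.6² + 2·-0.38·0.45·0.55·1.92·3.6 = 3.3667 (%²).
σ_p = √3.3667 = 1.835%.
VaR = 2.326 × 1.835% = 4.268%; on $2,000,000 that is $85,360.

$85,360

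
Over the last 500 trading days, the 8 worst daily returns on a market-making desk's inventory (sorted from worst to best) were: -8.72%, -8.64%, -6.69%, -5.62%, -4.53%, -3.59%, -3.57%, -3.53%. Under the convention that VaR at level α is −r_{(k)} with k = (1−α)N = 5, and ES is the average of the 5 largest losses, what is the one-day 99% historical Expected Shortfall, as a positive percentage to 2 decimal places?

The 5 worst returns sum to -34.20%.
ES = −(-34.20%) / 5 = 6.84%.

6.84%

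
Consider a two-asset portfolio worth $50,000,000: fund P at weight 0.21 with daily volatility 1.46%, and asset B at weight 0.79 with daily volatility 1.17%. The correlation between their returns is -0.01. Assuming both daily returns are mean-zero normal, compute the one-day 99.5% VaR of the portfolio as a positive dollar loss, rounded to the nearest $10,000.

$1,250,000

σ_p² = 0.21²·1.46² + 0.79²·1.17² + 2·-0.01·0.21·0.79·1.46·1.17 = 0.9427 (%²).
σ_p = √0.9427 = 0.971%.
At 99.5%, z = 2.576.
VaR = 2.576 × 0.971% = 2.501%; on $50,000,000 that is $1,250,500.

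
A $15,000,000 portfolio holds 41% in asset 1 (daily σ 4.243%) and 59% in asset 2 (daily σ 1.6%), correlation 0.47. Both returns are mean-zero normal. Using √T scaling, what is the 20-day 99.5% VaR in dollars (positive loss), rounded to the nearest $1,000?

σ_p = √(0.41²·4.243² + 0.59²·1.6² + 2·0.47·0.41·0.59·4.243·1.6) = 2.337%.
σ_{20d} = 2.337% × √20 = 10.451%.
z(99.5%) = 2.576.
VaR = 2.576 × 10.451% = 26.922%; on $15,000,000 that is $4,038,300.

$4,038,000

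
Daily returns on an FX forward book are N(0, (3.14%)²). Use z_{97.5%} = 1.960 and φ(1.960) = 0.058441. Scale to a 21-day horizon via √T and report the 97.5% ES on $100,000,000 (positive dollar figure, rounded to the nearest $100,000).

σ_{21d} = 3.14% × √21 = 14.389%.
ES multiplier = φ(z)/(1−α) = 0.058441/0.025 = 2.338.
ES = 14.389% × 2.338 = 33.641%; on $100,000,000: $33,641,000.

$33,600,000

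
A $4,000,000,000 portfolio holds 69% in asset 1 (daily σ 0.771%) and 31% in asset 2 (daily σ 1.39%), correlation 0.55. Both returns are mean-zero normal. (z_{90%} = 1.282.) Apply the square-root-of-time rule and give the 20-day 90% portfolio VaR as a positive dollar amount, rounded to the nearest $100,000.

$194,700,000

σ_p = √(0.69²·0.771² + 0.31²·1.39² + 2·0.55·0.69·0.31·0.771·1.39) = 0.849%.
σ_{20d} = 0.849% × √20 = 3.797%.
VaR = 1.282 × 3.797% = 4.868%; on $4,000,000,000 that is $194,720,000.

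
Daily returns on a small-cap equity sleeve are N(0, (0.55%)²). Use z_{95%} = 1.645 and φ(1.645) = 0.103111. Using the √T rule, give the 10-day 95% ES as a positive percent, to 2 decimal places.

3.59%

σ_{10d} = 0.55% × √10 = 1.739%.
ES multiplier = φ(z)/(1−α) = 0.103111/0.05 = 2.062.
ES = 1.739% × 2.062 = 3.586%.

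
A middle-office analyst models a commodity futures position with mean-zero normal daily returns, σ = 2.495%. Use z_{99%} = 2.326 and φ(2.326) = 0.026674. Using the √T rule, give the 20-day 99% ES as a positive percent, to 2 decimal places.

29.76%

σ_{20d} = 2.495% × √20 = 11.158%.
ES multiplier = φ(z)/(1−α) = 0.026674/0.01 = 2.667.
ES = 11.158% × 2.667 = 29.758%.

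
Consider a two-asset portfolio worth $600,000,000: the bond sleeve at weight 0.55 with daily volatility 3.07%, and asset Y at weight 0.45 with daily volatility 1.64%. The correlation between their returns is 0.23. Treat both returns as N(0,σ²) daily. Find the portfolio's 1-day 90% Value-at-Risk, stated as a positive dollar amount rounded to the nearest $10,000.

σ_p² = 0.55²·3.07² + 0.45²·1.64² + 2·0.23·0.55·0.45·3.07·1.64 = 3.9689 (%²).
σ_p = √3.9689 = 1.992%.
At 90%, z = 1.282.
VaR = 1.282 × 1.992% = 2.554%; on $600,000,000 that is $15,324,000.

$15,320,000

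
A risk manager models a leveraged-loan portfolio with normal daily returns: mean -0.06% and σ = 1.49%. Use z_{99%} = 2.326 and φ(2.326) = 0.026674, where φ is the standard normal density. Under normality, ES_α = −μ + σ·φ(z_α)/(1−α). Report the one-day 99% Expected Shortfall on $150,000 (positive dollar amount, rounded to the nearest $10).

$6,050

Tail multiplier: φ(z)/(1−α) = 0.026674 / 0.01 = 2.667.
ES = −(-0.06%) + 1.49% × 2.667 = 4.034%.
On $150,000: 0.04034 × $150,000 = $6,051.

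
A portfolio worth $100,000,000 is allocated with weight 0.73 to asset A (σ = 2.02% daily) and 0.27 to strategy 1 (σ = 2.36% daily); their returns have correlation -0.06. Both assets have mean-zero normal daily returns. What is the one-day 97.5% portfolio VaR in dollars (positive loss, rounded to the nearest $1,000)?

$3,079,000

σ_p² = 0.73²·2.02² + 0.27²·2.36² + 2·-0.06·0.73·0.27·2.02·2.36 = 2.4677 (%²).
σ_p = √2.4677 = 1.571%.
At 97.5%, z = 1.960.
VaR = 1.960 × 1.571% = 3.079%; on $100,000,000 that is $3,079,000.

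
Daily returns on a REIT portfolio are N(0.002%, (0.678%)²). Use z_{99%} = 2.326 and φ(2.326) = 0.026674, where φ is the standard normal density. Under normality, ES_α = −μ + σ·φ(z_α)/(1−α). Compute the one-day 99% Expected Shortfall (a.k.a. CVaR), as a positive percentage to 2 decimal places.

1.81%

Tail multiplier: φ(z)/(1−α) = 0.026674 / 0.01 = 2.667.
ES = −(0.002%) + 0.678% × 2.667 = 1.806%.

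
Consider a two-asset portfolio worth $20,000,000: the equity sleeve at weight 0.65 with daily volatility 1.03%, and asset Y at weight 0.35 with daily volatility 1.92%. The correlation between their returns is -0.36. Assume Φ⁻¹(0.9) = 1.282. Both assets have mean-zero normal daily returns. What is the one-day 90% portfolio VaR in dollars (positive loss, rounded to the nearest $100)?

$194,600

σ_p² = 0.65²·1.03² + 0.35²·1.92² + 2·-0.36·0.65·0.35·1.03·1.92 = 0.5759 (%²).
σ_p = √0.5759 = 0.759%.
VaR = 1.282 × 0.759% = 0.973%; on $20,000,000 that is $194,600.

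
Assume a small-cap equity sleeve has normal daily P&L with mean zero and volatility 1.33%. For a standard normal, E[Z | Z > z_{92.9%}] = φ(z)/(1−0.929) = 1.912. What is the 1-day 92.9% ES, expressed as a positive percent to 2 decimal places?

ES = 1.33% × 1.912 = 2.543%.

2.54%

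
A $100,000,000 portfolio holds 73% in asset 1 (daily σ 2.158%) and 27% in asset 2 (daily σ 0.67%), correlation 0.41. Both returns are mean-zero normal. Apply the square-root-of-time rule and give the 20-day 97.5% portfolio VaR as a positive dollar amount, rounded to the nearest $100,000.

σ_p = √(0.73²·2.158² + 0.27²·0.67² + 2·0.41·0.73·0.27·2.158·0.67) = 1.658%.
σ_{20d} = 1.658% × √20 = 7.415%.
z(97.5%) = 1.960.
VaR = 1.960 × 7.415% = 14.533%; on $100,000,000 that is $14,533,000.

$14,500,000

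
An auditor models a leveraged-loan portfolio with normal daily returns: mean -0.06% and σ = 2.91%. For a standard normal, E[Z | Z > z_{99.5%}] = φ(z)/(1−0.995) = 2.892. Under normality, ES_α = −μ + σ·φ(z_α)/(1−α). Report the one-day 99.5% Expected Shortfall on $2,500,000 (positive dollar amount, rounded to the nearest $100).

ES = −(-0.06%) + 2.91% × 2.892 = 8.476%.
On $2,500,000: 0.08476 × $2,500,000 = $211,900.

$211,900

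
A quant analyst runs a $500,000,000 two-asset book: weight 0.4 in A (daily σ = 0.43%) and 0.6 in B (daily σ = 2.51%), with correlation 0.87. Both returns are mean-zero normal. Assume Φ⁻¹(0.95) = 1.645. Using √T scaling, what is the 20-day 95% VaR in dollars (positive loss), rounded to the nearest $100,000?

σ_p = √(0.4²·0.43² + 0.6²·2.51² + 2·0.87·0.4·0.6·0.43·2.51) = 1.658%.
σ_{20d} = 1.658% × √20 = 7.415%.
VaR = 1.645 × 7.415% = 12.198%; on $500,000,000 that is $60,990,000.

$61,000,000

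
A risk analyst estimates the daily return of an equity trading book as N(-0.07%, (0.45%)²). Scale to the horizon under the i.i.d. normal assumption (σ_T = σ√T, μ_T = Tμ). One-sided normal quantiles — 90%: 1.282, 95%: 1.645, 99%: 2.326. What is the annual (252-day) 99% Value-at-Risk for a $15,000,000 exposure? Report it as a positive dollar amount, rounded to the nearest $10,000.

$5,140,000

σ_{252d} = 0.45% × √252 = 7.144%; μ_{252d} = 252 × -0.07% = -17.640%.
VaR = −(-17.640%) + 2.326 × 7.144% = 34.257%.
On $15,000,000: 0.34257 × $15,000,000 = $5,138,550.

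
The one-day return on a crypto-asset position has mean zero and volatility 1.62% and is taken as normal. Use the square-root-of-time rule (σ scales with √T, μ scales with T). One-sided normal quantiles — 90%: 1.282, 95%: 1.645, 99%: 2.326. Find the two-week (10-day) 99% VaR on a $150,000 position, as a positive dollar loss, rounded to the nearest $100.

σ_{10d} = 1.62% × √10 = 5.123%.
VaR = 2.326 × 5.123% = 11.916%.
On $150,000: 0.11916 × $150,000 = $17,874.

$17,900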